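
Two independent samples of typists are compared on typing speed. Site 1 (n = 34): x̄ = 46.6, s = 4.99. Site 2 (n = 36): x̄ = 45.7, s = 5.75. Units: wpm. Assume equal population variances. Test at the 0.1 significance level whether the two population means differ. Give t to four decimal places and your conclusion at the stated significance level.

Let group 1 = site 1, group 2 = site 2. H0: μ_1 = μ_2; H1: μ_1 ≠ μ_2 (two-sample pooled-variance t-test, two-sided).
s_p² = [(34−1)·4.99² + (36−1)·5.75²]/(34+36−2) = 29.1013
t = (46.6 − 45.7)/√[29.1013·(1/34 + 1/36)] = 0.6976
df = n₁ + n₂ − 2 = 68
Two-sided p-value ≈ 0.488
Since p ≈ 0.488 > α = 0.1, fail to reject H0; the evidence is not statistically significant.

t = 0.6976; fail to reject H0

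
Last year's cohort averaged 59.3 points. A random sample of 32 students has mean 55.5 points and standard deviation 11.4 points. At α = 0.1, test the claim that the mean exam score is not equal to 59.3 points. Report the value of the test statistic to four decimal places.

-1.8856

H0: μ = 59.3; H1: μ ≠ 59.3 (one-sample t-test, two-sided).
t = (x̄ − μ₀)/(s/√n) = (55.5 − 59.3)/(11.4/√32) = -1.8856
df = n − 1 = 31
Two-sided p-value ≈ 0.069
Since p ≈ 0.069 < α = 0.1, reject H0; the data support H1.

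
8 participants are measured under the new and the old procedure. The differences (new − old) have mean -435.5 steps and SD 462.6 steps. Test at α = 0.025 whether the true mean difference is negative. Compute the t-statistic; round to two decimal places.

H0: μ_d = 0; H1: μ_d < 0 (paired t-test on the differences, left-tailed).
t = d̄/(s_d/√n) = -435.5/(462.6/√8) = -2.66
df = n − 1 = 7
p-value = P(T ≤ -2.66) ≈ 0.0162
Since p ≈ 0.0162 < α = 0.025, reject H0; the evidence is statistically significant.

-2.66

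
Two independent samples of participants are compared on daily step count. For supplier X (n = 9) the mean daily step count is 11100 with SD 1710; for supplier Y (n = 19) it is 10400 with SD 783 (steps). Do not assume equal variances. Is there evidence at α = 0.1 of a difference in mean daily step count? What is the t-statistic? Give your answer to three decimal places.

1.171

Let group 1 = supplier X, group 2 = supplier Y. H0: μ_1 = μ_2; H1: μ_1 ≠ μ_2 (Welch's two-sample t-test, two-sided).
t = (x̄_1 − x̄_2)/√(s_1²/n_1 + s_2²/n_2) = (11100 − 10400)/√(1710²/9 + 783²/19) = 1.171
Welch–Satterthwaite df ≈ 9.63
Two-sided p-value ≈ 0.2697
Since p ≈ 0.2697 > α = 0.1, fail to reject H0; the data do not provide sufficient evidence against H0.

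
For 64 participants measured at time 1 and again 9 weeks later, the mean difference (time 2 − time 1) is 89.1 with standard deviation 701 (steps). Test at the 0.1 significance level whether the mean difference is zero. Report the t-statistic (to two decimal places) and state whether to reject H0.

t = 1.02; fail to reject H0

H0: μ_d = 0; H1: μ_d ≠ 0 (paired t-test on the differences, two-sided).
t = d̄/(s_d/√n) = 89.1/(701/√64) = 1.02
df = n − 1 = 63
Two-sided p-value ≈ 0.313
Since p ≈ 0.313 > α = 0.1, fail to reject H0; the data do not provide sufficient evidence against H0.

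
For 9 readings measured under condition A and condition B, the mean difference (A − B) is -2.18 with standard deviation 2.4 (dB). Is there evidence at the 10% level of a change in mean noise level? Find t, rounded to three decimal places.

-2.725

H0: μ_d = 0; H1: μ_d ≠ 0 (paired t-test on the differences, two-sided).
t = d̄/(s_d/√n) = -2.18/(2.4/√9) = -2.725
df = n − 1 = 8
Two-sided p-value ≈ 0.026
Since p ≈ 0.026 < α = 0.1, reject H0; the evidence is statistically significant.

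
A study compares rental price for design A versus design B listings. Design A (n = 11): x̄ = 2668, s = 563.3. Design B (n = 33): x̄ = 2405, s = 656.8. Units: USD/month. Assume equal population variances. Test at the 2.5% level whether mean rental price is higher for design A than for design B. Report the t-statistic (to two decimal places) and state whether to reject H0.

Let group 1 = design A, group 2 = design B. H0: μ_1 = μ_2; H1: μ_1 > μ_2 (two-sample pooled-variance t-test, right-tailed).
s_p² = [(11−1)·563.3² + (33−1)·656.8²]/(11+33−2) = 404224
t = (2668 − 2405)/√[404224·(1/11 + 1/33)] = 1.19
df = n₁ + n₂ − 2 = 42
p-value = P(T ≥ 1.19) ≈ 0.1207
Since p ≈ 0.1207 > α = 0.025, fail to reject H0; the data do not provide sufficient evidence against H0.

t = 1.19; fail to reject H0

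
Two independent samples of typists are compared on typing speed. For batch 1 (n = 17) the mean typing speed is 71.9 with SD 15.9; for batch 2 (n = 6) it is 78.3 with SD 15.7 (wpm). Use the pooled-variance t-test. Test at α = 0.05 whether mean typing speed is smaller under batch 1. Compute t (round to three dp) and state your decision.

Let group 1 = batch 1, group 2 = batch 2. H0: μ_1 = μ_2; H1: μ_1 < μ_2 (two-sample pooled-variance t-test, left-tailed).
s_p² = [(17−1)·15.9² + (6−1)·15.7²]/(17+6−2) = 251.305
t = (71.9 − 78.3)/√[251.305·(1/17 + 1/6)] = -0.850
df = n₁ + n₂ − 2 = 21
p-value = P(T ≤ -0.850) ≈ 0.2024
Since p ≈ 0.2024 > α = 0.05, fail to reject H0; the data do not provide sufficient evidence against H0.

t = -0.850; fail to reject H0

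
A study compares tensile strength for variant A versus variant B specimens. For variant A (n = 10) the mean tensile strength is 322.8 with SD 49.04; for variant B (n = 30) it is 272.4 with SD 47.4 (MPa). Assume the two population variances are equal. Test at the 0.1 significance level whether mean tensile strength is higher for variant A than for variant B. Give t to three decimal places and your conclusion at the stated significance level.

Let group 1 = variant A, group 2 = variant B. H0: μ_1 = μ_2; H1: μ_1 > μ_2 (two-sample pooled-variance t-test, right-tailed).
s_p² = [(10−1)·49.04² + (30−1)·47.4²]/(10+30−2) = 2284.22
t = (322.8 − 272.4)/√[2284.22·(1/10 + 1/30)] = 2.888
df = n₁ + n₂ − 2 = 38
p-value = P(T ≥ 2.888) ≈ 0.0032
Since p ≈ 0.0032 < α = 0.1, reject H0; the data support H1.

t = 2.888; reject H0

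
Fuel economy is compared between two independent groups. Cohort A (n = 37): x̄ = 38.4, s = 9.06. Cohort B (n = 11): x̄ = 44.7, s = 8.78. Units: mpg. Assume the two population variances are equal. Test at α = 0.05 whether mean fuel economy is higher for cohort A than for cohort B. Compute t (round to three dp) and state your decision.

Let group 1 = cohort A, group 2 = cohort B. H0: μ_1 = μ_2; H1: μ_1 > μ_2 (two-sample pooled-variance t-test, right-tailed).
s_p² = [(37−1)·9.06² + (11−1)·8.78²]/(37+11−2) = 80.9977
t = (38.4 − 44.7)/√[80.9977·(1/37 + 1/11)] = -2.038
df = n₁ + n₂ − 2 = 46
p-value = P(T ≥ -2.038) ≈ 0.9764
Since p ≈ 0.9764 > α = 0.05, fail to reject H0; the evidence is not statistically significant.

t = -2.038; fail to reject H0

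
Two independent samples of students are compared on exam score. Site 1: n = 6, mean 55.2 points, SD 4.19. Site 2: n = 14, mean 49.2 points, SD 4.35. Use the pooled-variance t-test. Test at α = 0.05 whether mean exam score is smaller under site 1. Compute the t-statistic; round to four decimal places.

2.8555

Let group 1 = site 1, group 2 = site 2. H0: μ_1 = μ_2; H1: μ_1 < μ_2 (two-sample pooled-variance t-test, left-tailed).
s_p² = [(6−1)·4.19² + (14−1)·4.35²]/(6+14−2) = 18.5429
t = (55.2 − 49.2)/√[18.5429·(1/6 + 1/14)] = 2.8555
df = n₁ + n₂ − 2 = 18
p-value = P(T ≤ 2.8555) ≈ 0.9947
Since p ≈ 0.9947 > α = 0.05, fail to reject H0; the data do not provide sufficient evidence against H0.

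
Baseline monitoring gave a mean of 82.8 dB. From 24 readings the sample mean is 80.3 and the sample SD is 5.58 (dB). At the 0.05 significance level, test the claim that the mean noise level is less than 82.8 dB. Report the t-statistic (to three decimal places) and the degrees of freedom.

H0: μ = 82.8; H1: μ < 82.8 (one-sample t-test, left-tailed).
t = (x̄ − μ₀)/(s/√n) = (80.3 − 82.8)/(5.58/√24) = -2.195
df = n − 1 = 23
p-value = P(T ≤ -2.195) ≈ 0.019
Since p ≈ 0.019 < α = 0.05, reject H0; the data support H1.

t = -2.195, df = 23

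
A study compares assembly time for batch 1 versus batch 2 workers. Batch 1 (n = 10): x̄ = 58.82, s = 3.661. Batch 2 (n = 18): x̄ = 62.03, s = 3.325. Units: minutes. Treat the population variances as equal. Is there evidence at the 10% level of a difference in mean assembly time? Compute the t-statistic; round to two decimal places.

-2.36

Let group 1 = batch 1, group 2 = batch 2. H0: μ_1 = μ_2; H1: μ_1 ≠ μ_2 (two-sample pooled-variance t-test, two-sided).
s_p² = [(10−1)·3.661² + (18−1)·3.325²]/(10+18−2) = 11.8682
t = (58.82 − 62.03)/√[11.8682·(1/10 + 1/18)] = -2.36
df = n₁ + n₂ − 2 = 26
Two-sided p-value ≈ 0.0259
Since p ≈ 0.0259 < α = 0.1, reject H0; the data support H1.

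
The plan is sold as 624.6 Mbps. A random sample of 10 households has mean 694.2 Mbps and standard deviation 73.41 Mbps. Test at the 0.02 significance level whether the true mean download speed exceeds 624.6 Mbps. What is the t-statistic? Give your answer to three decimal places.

2.998

H0: μ = 624.6; H1: μ > 624.6 (one-sample t-test, right-tailed).
t = (x̄ − μ₀)/(s/√n) = (694.2 − 624.6)/(73.41/√10) = 2.998
df = n − 1 = 9
p-value = P(T ≥ 2.998) ≈ 0.008
Since p ≈ 0.008 < α = 0.02, reject H0; the evidence is statistically significant.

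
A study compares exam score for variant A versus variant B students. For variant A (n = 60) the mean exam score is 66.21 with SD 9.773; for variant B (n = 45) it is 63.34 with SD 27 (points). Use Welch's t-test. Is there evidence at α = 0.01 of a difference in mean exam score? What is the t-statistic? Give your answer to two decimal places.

Let group 1 = variant A, group 2 = variant B. H0: μ_1 = μ_2; H1: μ_1 ≠ μ_2 (Welch's two-sample t-test, two-sided).
t = (x̄_1 − x̄_2)/√(s_1²/n_1 + s_2²/n_2) = (66.21 − 63.34)/√(9.773²/60 + 27²/45) = 0.68
Welch–Satterthwaite df ≈ 52.69
Two-sided p-value ≈ 0.4992
Since p ≈ 0.4992 > α = 0.01, fail to reject H0; the data do not provide sufficient evidence against H0.

0.68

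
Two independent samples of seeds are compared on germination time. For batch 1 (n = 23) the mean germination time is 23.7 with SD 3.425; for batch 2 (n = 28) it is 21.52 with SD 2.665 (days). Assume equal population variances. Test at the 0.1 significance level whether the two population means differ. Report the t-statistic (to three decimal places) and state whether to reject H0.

t = 2.557; reject H0

Let group 1 = batch 1, group 2 = batch 2. H0: μ_1 = μ_2; H1: μ_1 ≠ μ_2 (two-sample pooled-variance t-test, two-sided).
s_p² = [(23−1)·3.425² + (28−1)·2.665²]/(23+28−2) = 9.18028
t = (23.7 − 21.52)/√[9.18028·(1/23 + 1/28)] = 2.557
df = n₁ + n₂ − 2 = 49
Two-sided p-value ≈ 0.0137
Since p ≈ 0.0137 < α = 0.1, reject H0; the evidence is statistically significant.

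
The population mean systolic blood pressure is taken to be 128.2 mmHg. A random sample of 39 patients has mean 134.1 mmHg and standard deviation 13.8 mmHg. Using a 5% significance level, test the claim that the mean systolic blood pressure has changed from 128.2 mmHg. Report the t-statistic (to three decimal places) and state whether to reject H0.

t = 2.670; reject H0

H0: μ = 128.2; H1: μ ≠ 128.2 (one-sample t-test, two-sided).
t = (x̄ − μ₀)/(s/√n) = (134.1 − 128.2)/(13.8/√39) = 2.670
df = n − 1 = 38
Two-sided p-value ≈ 0.0111
Since p ≈ 0.0111 < α = 0.05, reject H0; the data support H1.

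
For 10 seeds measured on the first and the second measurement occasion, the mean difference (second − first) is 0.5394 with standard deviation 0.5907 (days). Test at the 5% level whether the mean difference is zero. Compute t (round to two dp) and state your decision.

t = 2.89; reject H0

H0: μ_d = 0; H1: μ_d ≠ 0 (paired t-test on the differences, two-sided).
t = d̄/(s_d/√n) = 0.5394/(0.5907/√10) = 2.89
df = n − 1 = 9
Two-sided p-value ≈ 0.018
Since p ≈ 0.018 < α = 0.05, reject H0; the evidence is statistically significant.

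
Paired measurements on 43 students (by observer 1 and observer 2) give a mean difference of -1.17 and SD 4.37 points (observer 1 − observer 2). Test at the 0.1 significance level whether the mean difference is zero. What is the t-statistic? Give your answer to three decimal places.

-1.756

H0: μ_d = 0; H1: μ_d ≠ 0 (paired t-test on the differences, two-sided).
t = d̄/(s_d/√n) = -1.17/(4.37/√43) = -1.756
df = n − 1 = 42
Two-sided p-value ≈ 0.086
Since p ≈ 0.086 < α = 0.1, reject H0; the data support H1.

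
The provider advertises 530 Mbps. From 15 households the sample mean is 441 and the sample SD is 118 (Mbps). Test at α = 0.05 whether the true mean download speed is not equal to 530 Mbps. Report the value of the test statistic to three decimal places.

-2.921

H0: μ = 530; H1: μ ≠ 530 (one-sample t-test, two-sided).
t = (x̄ − μ₀)/(s/√n) = (441 − 530)/(118/√15) = -2.921
df = n − 1 = 14
Two-sided p-value ≈ 0.011
Since p ≈ 0.011 < α = 0.05, reject H0; the data support H1.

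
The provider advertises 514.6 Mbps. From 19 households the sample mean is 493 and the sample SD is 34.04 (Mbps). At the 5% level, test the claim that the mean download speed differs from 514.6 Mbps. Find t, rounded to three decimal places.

-2.766

H0: μ = 514.6; H1: μ ≠ 514.6 (one-sample t-test, two-sided).
t = (x̄ − μ₀)/(s/√n) = (493 − 514.6)/(34.04/√19) = -2.766
df = n − 1 = 18
Two-sided p-value ≈ 0.013
Since p ≈ 0.013 < α = 0.05, reject H0; the data support H1.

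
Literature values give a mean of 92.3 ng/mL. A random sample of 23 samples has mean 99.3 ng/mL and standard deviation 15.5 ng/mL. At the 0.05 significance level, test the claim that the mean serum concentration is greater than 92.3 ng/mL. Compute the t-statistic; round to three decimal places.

2.166

H0: μ = 92.3; H1: μ > 92.3 (one-sample t-test, right-tailed).
t = (x̄ − μ₀)/(s/√n) = (99.3 − 92.3)/(15.5/√23) = 2.166
df = n − 1 = 22
p-value = P(T ≥ 2.166) ≈ 0.021
Since p ≈ 0.021 < α = 0.05, reject H0; the evidence is statistically significant.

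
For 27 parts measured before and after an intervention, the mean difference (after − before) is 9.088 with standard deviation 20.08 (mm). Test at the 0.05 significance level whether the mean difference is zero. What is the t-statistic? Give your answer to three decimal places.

H0: μ_d = 0; H1: μ_d ≠ 0 (paired t-test on the differences, two-sided).
t = d̄/(s_d/√n) = 9.088/(20.08/√27) = 2.352
df = n − 1 = 26
Two-sided p-value ≈ 0.027
Since p ≈ 0.027 < α = 0.05, reject H0; the evidence is statistically significant.

2.352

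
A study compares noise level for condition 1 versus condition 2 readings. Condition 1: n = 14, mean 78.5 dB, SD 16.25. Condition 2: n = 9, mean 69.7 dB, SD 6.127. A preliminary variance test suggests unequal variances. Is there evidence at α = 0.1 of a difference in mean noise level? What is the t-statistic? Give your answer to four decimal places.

Let group 1 = condition 1, group 2 = condition 2. H0: μ_1 = μ_2; H1: μ_1 ≠ μ_2 (Welch's two-sample t-test, two-sided).
t = (x̄_1 − x̄_2)/√(s_1²/n_1 + s_2²/n_2) = (78.5 − 69.7)/√(16.25²/14 + 6.127²/9) = 1.8336
Welch–Satterthwaite df ≈ 17.96
Two-sided p-value ≈ 0.083
Since p ≈ 0.083 < α = 0.1, reject H0; the data support H1.

1.8336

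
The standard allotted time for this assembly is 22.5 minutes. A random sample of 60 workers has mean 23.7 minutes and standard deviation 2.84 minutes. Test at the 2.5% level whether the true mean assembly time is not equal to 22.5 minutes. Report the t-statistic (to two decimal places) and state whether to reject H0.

t = 3.27; reject H0

H0: μ = 22.5; H1: μ ≠ 22.5 (one-sample t-test, two-sided).
t = (x̄ − μ₀)/(s/√n) = (23.7 − 22.5)/(2.84/√60) = 3.27
df = n − 1 = 59
Two-sided p-value ≈ 0.002
Since p ≈ 0.002 < α = 0.025, reject H0; the evidence is statistically significant.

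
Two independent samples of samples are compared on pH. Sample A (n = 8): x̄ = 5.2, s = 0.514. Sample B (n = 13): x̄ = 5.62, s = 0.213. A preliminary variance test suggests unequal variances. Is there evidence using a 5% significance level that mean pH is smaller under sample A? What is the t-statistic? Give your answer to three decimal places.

Let group 1 = sample A, group 2 = sample B. H0: μ_1 = μ_2; H1: μ_1 < μ_2 (Welch's two-sample t-test, left-tailed).
t = (x̄_1 − x̄_2)/√(s_1²/n_1 + s_2²/n_2) = (5.2 − 5.62)/√(0.514²/8 + 0.213²/13) = -2.198
Welch–Satterthwaite df ≈ 8.50
p-value = P(T ≤ -2.198) ≈ 0.0286
Since p ≈ 0.0286 < α = 0.05, reject H0; the evidence is statistically significant.

-2.198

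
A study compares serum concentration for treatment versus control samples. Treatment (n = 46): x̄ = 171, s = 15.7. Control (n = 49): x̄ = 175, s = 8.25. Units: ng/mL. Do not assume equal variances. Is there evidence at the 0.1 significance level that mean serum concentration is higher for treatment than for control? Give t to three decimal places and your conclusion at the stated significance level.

t = -1.540; fail to reject H0

Let group 1 = treatment, group 2 = control. H0: μ_1 = μ_2; H1: μ_1 > μ_2 (Welch's two-sample t-test, right-tailed).
t = (x̄_1 − x̄_2)/√(s_1²/n_1 + s_2²/n_2) = (171 − 175)/√(15.7²/46 + 8.25²/49) = -1.540
Welch–Satterthwaite df ≈ 67.13
p-value = P(T ≥ -1.540) ≈ 0.9359
Since p ≈ 0.9359 > α = 0.1, fail to reject H0; the evidence is not statistically significant.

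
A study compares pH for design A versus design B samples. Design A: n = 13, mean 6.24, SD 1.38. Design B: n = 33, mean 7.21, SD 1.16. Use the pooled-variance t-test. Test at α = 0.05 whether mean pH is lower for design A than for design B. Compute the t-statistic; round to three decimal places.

Let group 1 = design A, group 2 = design B. H0: μ_1 = μ_2; H1: μ_1 < μ_2 (two-sample pooled-variance t-test, left-tailed).
s_p² = [(13−1)·1.38² + (33−1)·1.16²]/(13+33−2) = 1.498
t = (6.24 − 7.21)/√[1.498·(1/13 + 1/33)] = -2.420
df = n₁ + n₂ − 2 = 44
p-value = P(T ≤ -2.420) ≈ 0.0099
Since p ≈ 0.0099 < α = 0.05, reject H0; the evidence is statistically significant.

-2.420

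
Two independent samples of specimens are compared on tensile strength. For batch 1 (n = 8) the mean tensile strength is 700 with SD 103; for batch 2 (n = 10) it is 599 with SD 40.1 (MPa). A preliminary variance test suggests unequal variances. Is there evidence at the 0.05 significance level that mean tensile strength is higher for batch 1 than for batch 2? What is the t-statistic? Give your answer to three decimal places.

2.619

Let group 1 = batch 1, group 2 = batch 2. H0: μ_1 = μ_2; H1: μ_1 > μ_2 (Welch's two-sample t-test, right-tailed).
t = (x̄_1 − x̄_2)/√(s_1²/n_1 + s_2²/n_2) = (700 − 599)/√(103²/8 + 40.1²/10) = 2.619
Welch–Satterthwaite df ≈ 8.70
p-value = P(T ≥ 2.619) ≈ 0.014
Since p ≈ 0.014 < α = 0.05, reject H0; the data support H1.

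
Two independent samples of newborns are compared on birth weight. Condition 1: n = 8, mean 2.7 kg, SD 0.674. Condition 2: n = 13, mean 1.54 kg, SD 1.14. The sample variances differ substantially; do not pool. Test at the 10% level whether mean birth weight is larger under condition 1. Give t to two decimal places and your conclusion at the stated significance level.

t = 2.93; reject H0

Let group 1 = condition 1, group 2 = condition 2. H0: μ_1 = μ_2; H1: μ_1 > μ_2 (Welch's two-sample t-test, right-tailed).
t = (x̄_1 − x̄_2)/√(s_1²/n_1 + s_2²/n_2) = (2.7 − 1.54)/√(0.674²/8 + 1.14²/13) = 2.93
Welch–Satterthwaite df ≈ 19.00
p-value = P(T ≥ 2.93) ≈ 0.004
Since p ≈ 0.004 < α = 0.1, reject H0; the evidence is statistically significant.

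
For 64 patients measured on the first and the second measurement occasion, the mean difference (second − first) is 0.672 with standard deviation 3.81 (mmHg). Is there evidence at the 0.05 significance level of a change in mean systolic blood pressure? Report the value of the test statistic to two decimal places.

H0: μ_d = 0; H1: μ_d ≠ 0 (paired t-test on the differences, two-sided).
t = d̄/(s_d/√n) = 0.672/(3.81/√64) = 1.41
df = n − 1 = 63
Two-sided p-value ≈ 0.163
Since p ≈ 0.163 > α = 0.05, fail to reject H0; the evidence is not statistically significant.

1.41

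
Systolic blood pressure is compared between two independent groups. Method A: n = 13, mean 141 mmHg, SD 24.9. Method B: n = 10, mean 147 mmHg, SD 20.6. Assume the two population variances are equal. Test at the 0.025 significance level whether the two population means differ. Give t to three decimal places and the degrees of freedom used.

t = -0.616, df = 21

Let group 1 = method A, group 2 = method B. H0: μ_1 = μ_2; H1: μ_1 ≠ μ_2 (two-sample pooled-variance t-test, two-sided).
s_p² = [(13−1)·24.9² + (10−1)·20.6²]/(13+10−2) = 536.16
t = (141 − 147)/√[536.16·(1/13 + 1/10)] = -0.616
df = n₁ + n₂ − 2 = 21
Two-sided p-value ≈ 0.5445
Since p ≈ 0.5445 > α = 0.025, fail to reject H0; the data do not provide sufficient evidence against H0.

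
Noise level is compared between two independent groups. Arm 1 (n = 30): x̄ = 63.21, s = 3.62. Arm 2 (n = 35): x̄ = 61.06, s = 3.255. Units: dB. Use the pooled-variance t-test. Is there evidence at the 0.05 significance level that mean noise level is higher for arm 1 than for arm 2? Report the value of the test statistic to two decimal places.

Let group 1 = arm 1, group 2 = arm 2. H0: μ_1 = μ_2; H1: μ_1 > μ_2 (two-sample pooled-variance t-test, right-tailed).
s_p² = [(30−1)·3.62² + (35−1)·3.255²]/(30+35−2) = 11.7501
t = (63.21 − 61.06)/√[11.7501·(1/30 + 1/35)] = 2.52
df = n₁ + n₂ − 2 = 63
p-value = P(T ≥ 2.52) ≈ 0.0071
Since p ≈ 0.0071 < α = 0.05, reject H0; the data support H1.

2.52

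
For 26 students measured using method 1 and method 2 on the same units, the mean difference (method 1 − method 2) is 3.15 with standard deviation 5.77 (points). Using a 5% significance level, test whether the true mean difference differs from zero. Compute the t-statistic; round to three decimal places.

2.784

H0: μ_d = 0; H1: μ_d ≠ 0 (paired t-test on the differences, two-sided).
t = d̄/(s_d/√n) = 3.15/(5.77/√26) = 2.784
df = n − 1 = 25
Two-sided p-value ≈ 0.010
Since p ≈ 0.010 < α = 0.05, reject H0; the data support H1.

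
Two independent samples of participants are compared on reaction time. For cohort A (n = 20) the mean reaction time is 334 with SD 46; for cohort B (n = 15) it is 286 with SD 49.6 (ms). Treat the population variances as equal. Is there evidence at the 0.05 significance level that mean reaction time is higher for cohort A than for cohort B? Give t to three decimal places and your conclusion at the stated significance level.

t = 2.955; reject H0

Let group 1 = cohort A, group 2 = cohort B. H0: μ_1 = μ_2; H1: μ_1 > μ_2 (two-sample pooled-variance t-test, right-tailed).
s_p² = [(20−1)·46² + (15−1)·49.6²]/(20+15−2) = 2262.01
t = (334 − 286)/√[2262.01·(1/20 + 1/15)] = 2.955
df = n₁ + n₂ − 2 = 33
p-value = P(T ≥ 2.955) ≈ 0.003
Since p ≈ 0.003 < α = 0.05, reject H0; the data support H1.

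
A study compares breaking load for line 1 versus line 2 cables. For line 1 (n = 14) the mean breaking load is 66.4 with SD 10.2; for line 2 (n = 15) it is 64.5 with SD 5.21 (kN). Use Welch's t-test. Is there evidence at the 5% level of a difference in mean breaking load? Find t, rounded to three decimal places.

Let group 1 = line 1, group 2 = line 2. H0: μ_1 = μ_2; H1: μ_1 ≠ μ_2 (Welch's two-sample t-test, two-sided).
t = (x̄_1 − x̄_2)/√(s_1²/n_1 + s_2²/n_2) = (66.4 − 64.5)/√(10.2²/14 + 5.21²/15) = 0.625
Welch–Satterthwaite df ≈ 19.05
Two-sided p-value ≈ 0.5394
Since p ≈ 0.5394 > α = 0.05, fail to reject H0; the evidence is not statistically significant.

0.625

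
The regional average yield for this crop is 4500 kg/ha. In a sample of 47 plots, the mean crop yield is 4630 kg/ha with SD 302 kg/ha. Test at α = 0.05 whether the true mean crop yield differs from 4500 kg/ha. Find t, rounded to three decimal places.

2.951

H0: μ = 4500; H1: μ ≠ 4500 (one-sample t-test, two-sided).
t = (x̄ − μ₀)/(s/√n) = (4630 − 4500)/(302/√47) = 2.951
df = n − 1 = 46
Two-sided p-value ≈ 0.005
Since p ≈ 0.005 < α = 0.05, reject H0; the evidence is statistically significant.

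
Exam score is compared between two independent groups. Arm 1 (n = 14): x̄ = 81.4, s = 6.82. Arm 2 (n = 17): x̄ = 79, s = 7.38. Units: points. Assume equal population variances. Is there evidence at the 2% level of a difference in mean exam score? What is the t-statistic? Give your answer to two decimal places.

0.93

Let group 1 = arm 1, group 2 = arm 2. H0: μ_1 = μ_2; H1: μ_1 ≠ μ_2 (two-sample pooled-variance t-test, two-sided).
s_p² = [(14−1)·6.82² + (17−1)·7.38²]/(14+17−2) = 50.8997
t = (81.4 − 79)/√[50.8997·(1/14 + 1/17)] = 0.93
df = n₁ + n₂ − 2 = 29
Two-sided p-value ≈ 0.359
Since p ≈ 0.359 > α = 0.02, fail to reject H0; the evidence is not statistically significant.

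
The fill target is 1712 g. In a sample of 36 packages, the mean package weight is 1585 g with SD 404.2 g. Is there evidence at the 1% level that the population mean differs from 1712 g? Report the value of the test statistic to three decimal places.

H0: μ = 1712; H1: μ ≠ 1712 (one-sample t-test, two-sided).
t = (x̄ − μ₀)/(s/√n) = (1585 − 1712)/(404.2/√36) = -1.885
df = n − 1 = 35
Two-sided p-value ≈ 0.0677
Since p ≈ 0.0677 > α = 0.01, fail to reject H0; the evidence is not statistically significant.

-1.885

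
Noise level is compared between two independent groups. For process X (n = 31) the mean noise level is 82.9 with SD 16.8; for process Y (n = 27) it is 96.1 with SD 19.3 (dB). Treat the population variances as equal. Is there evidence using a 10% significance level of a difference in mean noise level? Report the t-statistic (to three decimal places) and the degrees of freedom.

Let group 1 = process X, group 2 = process Y. H0: μ_1 = μ_2; H1: μ_1 ≠ μ_2 (two-sample pooled-variance t-test, two-sided).
s_p² = [(31−1)·16.8² + (27−1)·19.3²]/(31+27−2) = 324.142
t = (82.9 − 96.1)/√[324.142·(1/31 + 1/27)] = -2.785
df = n₁ + n₂ − 2 = 56
Two-sided p-value ≈ 0.007
Since p ≈ 0.007 < α = 0.1, reject H0; the data support H1.

t = -2.785, df = 56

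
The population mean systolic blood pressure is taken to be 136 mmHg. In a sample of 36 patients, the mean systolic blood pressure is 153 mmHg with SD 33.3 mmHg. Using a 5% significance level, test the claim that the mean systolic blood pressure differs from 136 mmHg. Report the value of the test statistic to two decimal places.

3.06

H0: μ = 136; H1: μ ≠ 136 (one-sample t-test, two-sided).
t = (x̄ − μ₀)/(s/√n) = (153 − 136)/(33.3/√36) = 3.06
df = n − 1 = 35
Two-sided p-value ≈ 0.0042
Since p ≈ 0.0042 < α = 0.05, reject H0; the evidence is statistically significant.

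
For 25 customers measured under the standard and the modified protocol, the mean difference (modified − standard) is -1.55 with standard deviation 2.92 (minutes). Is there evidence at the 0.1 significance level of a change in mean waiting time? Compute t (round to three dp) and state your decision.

H0: μ_d = 0; H1: μ_d ≠ 0 (paired t-test on the differences, two-sided).
t = d̄/(s_d/√n) = -1.55/(2.92/√25) = -2.654
df = n − 1 = 24
Two-sided p-value ≈ 0.0139
Since p ≈ 0.0139 < α = 0.1, reject H0; the data support H1.

t = -2.654; reject H0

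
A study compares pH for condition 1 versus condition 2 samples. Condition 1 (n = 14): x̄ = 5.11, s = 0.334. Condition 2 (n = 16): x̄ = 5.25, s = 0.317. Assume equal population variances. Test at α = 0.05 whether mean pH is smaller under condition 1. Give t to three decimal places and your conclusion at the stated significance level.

Let group 1 = condition 1, group 2 = condition 2. H0: μ_1 = μ_2; H1: μ_1 < μ_2 (two-sample pooled-variance t-test, left-tailed).
s_p² = [(14−1)·0.334² + (16−1)·0.317²]/(14+16−2) = 0.105627
t = (5.11 − 5.25)/√[0.105627·(1/14 + 1/16)] = -1.177
df = n₁ + n₂ − 2 = 28
p-value = P(T ≤ -1.177) ≈ 0.125
Since p ≈ 0.125 > α = 0.05, fail to reject H0; the evidence is not statistically significant.

t = -1.177; fail to reject H0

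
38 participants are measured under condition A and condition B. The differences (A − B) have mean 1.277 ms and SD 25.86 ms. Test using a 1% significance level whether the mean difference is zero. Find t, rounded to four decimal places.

0.3044

H0: μ_d = 0; H1: μ_d ≠ 0 (paired t-test on the differences, two-sided).
t = d̄/(s_d/√n) = 1.277/(25.86/√38) = 0.3044
df = n − 1 = 37
Two-sided p-value ≈ 0.7625
Since p ≈ 0.7625 > α = 0.01, fail to reject H0; the data do not provide sufficient evidence against H0.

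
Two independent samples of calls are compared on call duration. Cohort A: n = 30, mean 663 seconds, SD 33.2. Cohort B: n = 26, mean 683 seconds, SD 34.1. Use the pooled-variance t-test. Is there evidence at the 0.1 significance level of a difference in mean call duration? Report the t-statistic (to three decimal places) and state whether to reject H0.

Let group 1 = cohort A, group 2 = cohort B. H0: μ_1 = μ_2; H1: μ_1 ≠ μ_2 (two-sample pooled-variance t-test, two-sided).
s_p² = [(30−1)·33.2² + (26−1)·34.1²]/(30+26−2) = 1130.28
t = (663 − 683)/√[1130.28·(1/30 + 1/26)] = -2.220
df = n₁ + n₂ − 2 = 54
Two-sided p-value ≈ 0.031
Since p ≈ 0.031 < α = 0.1, reject H0; the data support H1.

t = -2.220; reject H0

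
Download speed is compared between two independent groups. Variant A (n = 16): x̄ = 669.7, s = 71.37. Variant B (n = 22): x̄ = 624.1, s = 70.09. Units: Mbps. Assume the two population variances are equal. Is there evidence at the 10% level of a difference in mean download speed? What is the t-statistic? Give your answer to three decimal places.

Let group 1 = variant A, group 2 = variant B. H0: μ_1 = μ_2; H1: μ_1 ≠ μ_2 (two-sample pooled-variance t-test, two-sided).
s_p² = [(16−1)·71.37² + (22−1)·70.09²]/(16+22−2) = 4988.05
t = (669.7 − 624.1)/√[4988.05·(1/16 + 1/22)] = 1.965
df = n₁ + n₂ − 2 = 36
Two-sided p-value ≈ 0.0572
Since p ≈ 0.0572 < α = 0.1, reject H0; the evidence is statistically significant.

1.965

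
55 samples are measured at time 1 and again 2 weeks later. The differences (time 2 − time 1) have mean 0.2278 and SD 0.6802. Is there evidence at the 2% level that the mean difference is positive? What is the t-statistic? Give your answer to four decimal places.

2.4837

H0: μ_d = 0; H1: μ_d > 0 (paired t-test on the differences, right-tailed).
t = d̄/(s_d/√n) = 0.2278/(0.6802/√55) = 2.4837
df = n − 1 = 54
p-value = P(T ≥ 2.4837) ≈ 0.0081
Since p ≈ 0.0081 < α = 0.02, reject H0; the evidence is statistically significant.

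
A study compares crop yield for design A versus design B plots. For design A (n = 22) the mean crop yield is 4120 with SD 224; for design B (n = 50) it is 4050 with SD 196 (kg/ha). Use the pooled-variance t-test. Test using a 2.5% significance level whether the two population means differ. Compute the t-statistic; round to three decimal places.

Let group 1 = design A, group 2 = design B. H0: μ_1 = μ_2; H1: μ_1 ≠ μ_2 (two-sample pooled-variance t-test, two-sided).
s_p² = [(22−1)·224² + (50−1)·196²]/(22+50−2) = 41944
t = (4120 − 4050)/√[41944·(1/22 + 1/50)] = 1.336
df = n₁ + n₂ − 2 = 70
Two-sided p-value ≈ 0.1859
Since p ≈ 0.1859 > α = 0.025, fail to reject H0; the data do not provide sufficient evidence against H0.

1.336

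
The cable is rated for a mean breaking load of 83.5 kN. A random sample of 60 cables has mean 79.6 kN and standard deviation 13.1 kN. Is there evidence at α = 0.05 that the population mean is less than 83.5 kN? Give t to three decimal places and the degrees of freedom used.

H0: μ = 83.5; H1: μ < 83.5 (one-sample t-test, left-tailed).
t = (x̄ − μ₀)/(s/√n) = (79.6 − 83.5)/(13.1/√60) = -2.306
df = n − 1 = 59
p-value = P(T ≤ -2.306) ≈ 0.0123
Since p ≈ 0.0123 < α = 0.05, reject H0; the evidence is statistically significant.

t = -2.306, df = 59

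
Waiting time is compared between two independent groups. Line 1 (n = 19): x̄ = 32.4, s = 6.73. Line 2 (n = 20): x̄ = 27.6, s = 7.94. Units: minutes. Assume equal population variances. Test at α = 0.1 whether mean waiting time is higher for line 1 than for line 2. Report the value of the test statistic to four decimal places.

Let group 1 = line 1, group 2 = line 2. H0: μ_1 = μ_2; H1: μ_1 > μ_2 (two-sample pooled-variance t-test, right-tailed).
s_p² = [(19−1)·6.73² + (20−1)·7.94²]/(19+20−2) = 54.4081
t = (32.4 − 27.6)/√[54.4081·(1/19 + 1/20)] = 2.0313
df = n₁ + n₂ − 2 = 37
p-value = P(T ≥ 2.0313) ≈ 0.025
Since p ≈ 0.025 < α = 0.1, reject H0; the data support H1.

2.0313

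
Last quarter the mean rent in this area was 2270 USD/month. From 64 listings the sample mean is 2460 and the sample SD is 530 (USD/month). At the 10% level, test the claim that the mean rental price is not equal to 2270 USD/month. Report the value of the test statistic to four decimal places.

2.8679

H0: μ = 2270; H1: μ ≠ 2270 (one-sample t-test, two-sided).
t = (x̄ − μ₀)/(s/√n) = (2460 − 2270)/(530/√64) = 2.8679
df = n − 1 = 63
Two-sided p-value ≈ 0.0056
Since p ≈ 0.0056 < α = 0.1, reject H0; the evidence is statistically significant.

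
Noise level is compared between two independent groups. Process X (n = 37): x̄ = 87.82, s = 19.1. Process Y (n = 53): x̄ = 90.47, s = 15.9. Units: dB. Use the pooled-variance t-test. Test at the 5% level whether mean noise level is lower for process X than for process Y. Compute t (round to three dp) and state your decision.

Let group 1 = process X, group 2 = process Y. H0: μ_1 = μ_2; H1: μ_1 < μ_2 (two-sample pooled-variance t-test, left-tailed).
s_p² = [(37−1)·19.1² + (53−1)·15.9²]/(37+53−2) = 298.628
t = (87.82 − 90.47)/√[298.628·(1/37 + 1/53)] = -0.716
df = n₁ + n₂ − 2 = 88
p-value = P(T ≤ -0.716) ≈ 0.238
Since p ≈ 0.238 > α = 0.05, fail to reject H0; the data do not provide sufficient evidence against H0.

t = -0.716; fail to reject H0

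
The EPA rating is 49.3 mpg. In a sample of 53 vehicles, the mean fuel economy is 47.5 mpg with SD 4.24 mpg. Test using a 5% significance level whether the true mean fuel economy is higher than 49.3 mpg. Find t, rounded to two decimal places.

H0: μ = 49.3; H1: μ > 49.3 (one-sample t-test, right-tailed).
t = (x̄ − μ₀)/(s/√n) = (47.5 − 49.3)/(4.24/√53) = -3.09
df = n − 1 = 52
p-value = P(T ≥ -3.09) ≈ 0.998
Since p ≈ 0.998 > α = 0.05, fail to reject H0; the evidence is not statistically significant.

-3.09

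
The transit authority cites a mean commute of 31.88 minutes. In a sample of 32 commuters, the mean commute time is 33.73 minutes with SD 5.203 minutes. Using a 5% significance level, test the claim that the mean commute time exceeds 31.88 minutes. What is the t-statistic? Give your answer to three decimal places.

H0: μ = 31.88; H1: μ > 31.88 (one-sample t-test, right-tailed).
t = (x̄ − μ₀)/(s/√n) = (33.73 − 31.88)/(5.203/√32) = 2.011
df = n − 1 = 31
p-value = P(T ≥ 2.011) ≈ 0.0265
Since p ≈ 0.0265 < α = 0.05, reject H0; the evidence is statistically significant.

2.011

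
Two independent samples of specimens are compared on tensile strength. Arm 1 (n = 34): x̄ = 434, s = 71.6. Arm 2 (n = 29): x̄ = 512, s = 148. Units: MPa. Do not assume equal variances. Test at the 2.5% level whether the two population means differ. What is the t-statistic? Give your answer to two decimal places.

-2.59

Let group 1 = arm 1, group 2 = arm 2. H0: μ_1 = μ_2; H1: μ_1 ≠ μ_2 (Welch's two-sample t-test, two-sided).
t = (x̄_1 − x̄_2)/√(s_1²/n_1 + s_2²/n_2) = (434 − 512)/√(71.6²/34 + 148²/29) = -2.59
Welch–Satterthwaite df ≈ 38.98
Two-sided p-value ≈ 0.0134
Since p ≈ 0.0134 < α = 0.025, reject H0; the data support H1.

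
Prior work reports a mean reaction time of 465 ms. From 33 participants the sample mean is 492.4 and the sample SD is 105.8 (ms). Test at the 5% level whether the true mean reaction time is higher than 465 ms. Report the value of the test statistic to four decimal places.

H0: μ = 465; H1: μ > 465 (one-sample t-test, right-tailed).
t = (x̄ − μ₀)/(s/√n) = (492.4 − 465)/(105.8/√33) = 1.4877
df = n − 1 = 32
p-value = P(T ≥ 1.4877) ≈ 0.073
Since p ≈ 0.073 > α = 0.05, fail to reject H0; the evidence is not statistically significant.

1.4877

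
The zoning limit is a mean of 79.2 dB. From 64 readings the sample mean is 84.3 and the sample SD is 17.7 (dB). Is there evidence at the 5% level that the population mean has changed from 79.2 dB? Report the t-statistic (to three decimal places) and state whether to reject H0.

H0: μ = 79.2; H1: μ ≠ 79.2 (one-sample t-test, two-sided).
t = (x̄ − μ₀)/(s/√n) = (84.3 − 79.2)/(17.7/√64) = 2.305
df = n − 1 = 63
Two-sided p-value ≈ 0.0245
Since p ≈ 0.0245 < α = 0.05, reject H0; the evidence is statistically significant.

t = 2.305; reject H0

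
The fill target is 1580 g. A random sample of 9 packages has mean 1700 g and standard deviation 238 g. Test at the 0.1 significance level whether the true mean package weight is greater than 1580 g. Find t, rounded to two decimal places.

H0: μ = 1580; H1: μ > 1580 (one-sample t-test, right-tailed).
t = (x̄ − μ₀)/(s/√n) = (1700 − 1580)/(238/√9) = 1.51
df = n − 1 = 8
p-value = P(T ≥ 1.51) ≈ 0.0844
Since p ≈ 0.0844 < α = 0.1, reject H0; the evidence is statistically significant.

1.51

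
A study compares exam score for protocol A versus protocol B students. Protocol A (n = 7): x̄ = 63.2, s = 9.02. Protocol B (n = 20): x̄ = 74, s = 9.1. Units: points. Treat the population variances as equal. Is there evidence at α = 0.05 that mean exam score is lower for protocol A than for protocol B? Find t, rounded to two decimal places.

Let group 1 = protocol A, group 2 = protocol B. H0: μ_1 = μ_2; H1: μ_1 < μ_2 (two-sample pooled-variance t-test, left-tailed).
s_p² = [(7−1)·9.02² + (20−1)·9.1²]/(7+20−2) = 82.4621
t = (63.2 − 74)/√[82.4621·(1/7 + 1/20)] = -2.71
df = n₁ + n₂ − 2 = 25
p-value = P(T ≤ -2.71) ≈ 0.006
Since p ≈ 0.006 < α = 0.05, reject H0; the evidence is statistically significant.

-2.71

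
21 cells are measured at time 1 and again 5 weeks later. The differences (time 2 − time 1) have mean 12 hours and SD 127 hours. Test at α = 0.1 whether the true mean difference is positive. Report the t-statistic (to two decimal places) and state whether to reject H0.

H0: μ_d = 0; H1: μ_d > 0 (paired t-test on the differences, right-tailed).
t = d̄/(s_d/√n) = 12/(127/√21) = 0.43
df = n − 1 = 20
p-value = P(T ≥ 0.43) ≈ 0.3348
Since p ≈ 0.3348 > α = 0.1, fail to reject H0; the evidence is not statistically significant.

t = 0.43; fail to reject H0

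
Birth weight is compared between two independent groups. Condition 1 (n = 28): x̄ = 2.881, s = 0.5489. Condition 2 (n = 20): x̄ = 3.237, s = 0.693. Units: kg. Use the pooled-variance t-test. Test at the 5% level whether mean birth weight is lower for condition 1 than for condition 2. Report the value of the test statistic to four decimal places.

-1.9851

Let group 1 = condition 1, group 2 = condition 2. H0: μ_1 = μ_2; H1: μ_1 < μ_2 (two-sample pooled-variance t-test, left-tailed).
s_p² = [(28−1)·0.5489² + (20−1)·0.693²]/(28+20−2) = 0.375209
t = (2.881 − 3.237)/√[0.375209·(1/28 + 1/20)] = -1.9851
df = n₁ + n₂ − 2 = 46
p-value = P(T ≤ -1.9851) ≈ 0.0266
Since p ≈ 0.0266 < α = 0.05, reject H0; the data support H1.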